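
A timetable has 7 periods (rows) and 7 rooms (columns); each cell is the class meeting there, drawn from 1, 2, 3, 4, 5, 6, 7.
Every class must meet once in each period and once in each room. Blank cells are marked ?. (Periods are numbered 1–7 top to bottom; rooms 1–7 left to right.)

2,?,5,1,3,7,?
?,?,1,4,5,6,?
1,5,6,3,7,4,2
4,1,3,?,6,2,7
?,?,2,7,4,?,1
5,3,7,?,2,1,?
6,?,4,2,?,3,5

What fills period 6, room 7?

4

Period 2, room 7: period 2 has {1, 4, 5, 6} and room 7 has {1, 2, 5, 7}, leaving only 3.
Period 2, room 1: period 2 has {1, 3, 4, 5, 6} and room 1 has {1, 2, 4, 5, 6}, leaving only 7.
Period 2, room 2: period 2 has {1, 3, 4, 5, 6, 7} and room 2 has {1, 3, 5}, leaving only 2.
Period 4, room 4: period 4 has {1, 2, 3, 4, 6, 7} and room 4 has {1, 2, 3, 4, 7}, leaving only 5.
Period 5, room 1: period 5 has {1, 2, 4, 7} and room 1 has {1, 2, 4, 5, 6, 7}, leaving only 3.
Period 5, room 2: period 5 has {1, 2, 3, 4, 7} and room 2 has {1, 2, 3, 5}, leaving only 6.
Period 1, room 2: period 1 has {1, 2, 3, 5, 7} and room 2 has {1, 2, 3, 5, 6}, leaving only 4.
Period 1, room 7: period 1 has {1, 2, 3, 4, 5, 7} and room 7 has {1, 2, 3, 5, 7}, leaving only 6.
Period 6 already has {1, 2, 3, 5, 7} and room 7 already has {1, 2, 3, 5, 6, 7}, so period 6, room 7 must be 4.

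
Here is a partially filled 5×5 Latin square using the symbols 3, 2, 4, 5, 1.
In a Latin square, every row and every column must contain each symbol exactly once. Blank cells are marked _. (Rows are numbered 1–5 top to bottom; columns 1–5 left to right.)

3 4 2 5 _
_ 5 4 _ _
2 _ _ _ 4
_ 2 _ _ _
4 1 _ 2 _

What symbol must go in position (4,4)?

Row 1, column 5: row 1 has {3, 2, 4, 5} and column 5 has {4}, leaving only 1.
Row 2, column 1: row 2 has {4, 5} and column 1 has {3, 2, 4}, leaving only 1.
Row 2, column 4: row 2 has {4, 5, 1} and column 4 has {2, 5}, leaving only 3.
Row 2, column 5: row 2 has {3, 4, 5, 1} and column 5 has {4, 1}, leaving only 2.
Row 3, column 2: row 3 has {2, 4} and column 2 has {2, 4, 5, 1}, leaving only 3.
Row 3, column 4: row 3 has {3, 2, 4} and column 4 has {3, 2, 5}, leaving only 1.
Row 4 already has {2} and column 4 already has {3, 2, 5, 1}, so row 4, column 4 must be 4.

4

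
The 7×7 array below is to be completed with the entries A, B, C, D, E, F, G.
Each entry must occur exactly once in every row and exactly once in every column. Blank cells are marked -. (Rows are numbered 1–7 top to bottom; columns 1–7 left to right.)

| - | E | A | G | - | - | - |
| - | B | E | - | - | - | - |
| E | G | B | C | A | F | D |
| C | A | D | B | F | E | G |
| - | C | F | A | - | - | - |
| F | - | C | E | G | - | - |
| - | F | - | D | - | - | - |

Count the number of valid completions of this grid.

Row 1, column 1: eliminating its row and column leaves {B, D}.
Row 1, column 5: eliminating its row and column leaves {B, C, D}.
Row 1, column 6: eliminating its row and column leaves {B, C, D}.
Row 1, column 7: eliminating its row and column leaves {B, C, F}.
Row 2, column 1: eliminating its row and column leaves {A, D, G}.
Row 2, column 4: eliminating its row and column leaves {F}.
Row 2, column 5: eliminating its row and column leaves {C, D}.
Row 2, column 6: eliminating its row and column leaves {A, C, D, G}.
Row 2, column 7: eliminating its row and column leaves {A, C, F}.
Row 5, column 1: eliminating its row and column leaves {B, D, G}.
Row 5, column 5: eliminating its row and column leaves {B, D, E}.
Row 5, column 6: eliminating its row and column leaves {B, D, G}.
Row 5, column 7: eliminating its row and column leaves {B, E}.
Row 6, column 2: eliminating its row and column leaves {D}.
Row 6, column 6: eliminating its row and column leaves {A, B, D}.
Row 6, column 7: eliminating its row and column leaves {A, B}.
Row 7, column 1: eliminating its row and column leaves {A, B, G}.
Row 7, column 3: eliminating its row and column leaves {G}.
Row 7, column 5: eliminating its row and column leaves {B, C, E}.
Row 7, column 6: eliminating its row and column leaves {A, B, C, G}.
Row 7, column 7: eliminating its row and column leaves {A, B, C, E}.
Enumerating the assignments across these blanks that avoid any row or column repeat gives 8 completions.

8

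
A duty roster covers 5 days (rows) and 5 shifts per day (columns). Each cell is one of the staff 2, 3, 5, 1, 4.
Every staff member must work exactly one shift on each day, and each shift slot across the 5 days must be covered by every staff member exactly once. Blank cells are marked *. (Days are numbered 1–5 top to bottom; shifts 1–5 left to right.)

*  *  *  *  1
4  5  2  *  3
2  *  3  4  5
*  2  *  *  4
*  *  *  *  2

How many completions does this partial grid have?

Day 1, shift 1: eliminating its day and shift leaves {3, 5}.
Day 1, shift 2: eliminating its day and shift leaves {3, 4}.
Day 1, shift 3: eliminating its day and shift leaves {5, 4}.
Day 1, shift 4: eliminating its day and shift leaves {2, 3, 5}.
Day 2, shift 4: eliminating its day and shift leaves {1}.
Day 3, shift 2: eliminating its day and shift leaves {1}.
Day 4, shift 1: eliminating its day and shift leaves {3, 5, 1}.
Day 4, shift 3: eliminating its day and shift leaves {5, 1}.
Day 4, shift 4: eliminating its day and shift leaves {3, 5, 1}.
Day 5, shift 1: eliminating its day and shift leaves {3, 5, 1}.
Day 5, shift 2: eliminating its day and shift leaves {3, 1, 4}.
Day 5, shift 3: eliminating its day and shift leaves {5, 1, 4}.
Day 5, shift 4: eliminating its day and shift leaves {3, 5, 1}.
Enumerating the assignments across these blanks that avoid any day or shift repeat gives 3 completions.

3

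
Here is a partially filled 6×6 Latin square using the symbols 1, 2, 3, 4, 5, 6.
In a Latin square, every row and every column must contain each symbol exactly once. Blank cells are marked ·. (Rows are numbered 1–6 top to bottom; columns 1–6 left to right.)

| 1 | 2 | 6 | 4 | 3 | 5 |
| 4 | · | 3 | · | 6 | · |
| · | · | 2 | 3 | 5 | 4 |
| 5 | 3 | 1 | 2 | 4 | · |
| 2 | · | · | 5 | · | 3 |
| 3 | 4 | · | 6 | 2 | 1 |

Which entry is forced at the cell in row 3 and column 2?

1

Row 2, column 4: row 2 has {3, 4, 6} and column 4 has {2, 3, 4, 5, 6}, leaving only 1.
Row 2, column 2: row 2 has {1, 3, 4, 6} and column 2 has {2, 3, 4}, leaving only 5.
Row 2, column 6: row 2 has {1, 3, 4, 5, 6} and column 6 has {1, 3, 4, 5}, leaving only 2.
Row 3, column 1: row 3 has {2, 3, 4, 5} and column 1 has {1, 2, 3, 4, 5}, leaving only 6.
Row 3 already has {2, 3, 4, 5, 6} and column 2 already has {2, 3, 4, 5}, so row 3, column 2 must be 1.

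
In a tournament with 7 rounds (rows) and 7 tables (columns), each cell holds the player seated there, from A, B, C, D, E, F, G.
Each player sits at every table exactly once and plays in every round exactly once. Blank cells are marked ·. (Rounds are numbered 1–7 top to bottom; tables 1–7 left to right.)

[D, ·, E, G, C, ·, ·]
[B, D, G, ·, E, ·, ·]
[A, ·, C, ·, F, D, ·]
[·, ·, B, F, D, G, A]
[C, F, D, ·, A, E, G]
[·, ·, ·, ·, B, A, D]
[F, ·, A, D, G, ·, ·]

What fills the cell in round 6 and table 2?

Round 4, table 1: round 4 has {A, B, D, F, G} and table 1 has {A, B, C, D, F}, leaving only E.
Round 4, table 2: round 4 has {A, B, D, E, F, G} and table 2 has {D, F}, leaving only C.
Round 5, table 4: round 5 has {A, C, D, E, F, G} and table 4 has {D, F, G}, leaving only B.
Round 3, table 4: round 3 has {A, C, D, F} and table 4 has {B, D, F, G}, leaving only E.
Round 3, table 7: round 3 has {A, C, D, E, F} and table 7 has {A, D, G}, leaving only B.
Round 1, table 7: round 1 has {C, D, E, G} and table 7 has {A, B, D, G}, leaving only F.
Round 1, table 6: round 1 has {C, D, E, F, G} and table 6 has {A, D, E, G}, leaving only B.
Round 1, table 2: round 1 has {B, C, D, E, F, G} and table 2 has {C, D, F}, leaving only A.
Round 2, table 7: round 2 has {B, D, E, G} and table 7 has {A, B, D, F, G}, leaving only C.
Round 2, table 4: round 2 has {B, C, D, E, G} and table 4 has {B, D, E, F, G}, leaving only A.
Round 2, table 6: round 2 has {A, B, C, D, E, G} and table 6 has {A, B, D, E, G}, leaving only F.
Round 3, table 2: round 3 has {A, B, C, D, E, F} and table 2 has {A, C, D, F}, leaving only G.
Round 6 already has {A, B, D} and table 2 already has {A, C, D, F, G}, so round 6, table 2 must be E.

E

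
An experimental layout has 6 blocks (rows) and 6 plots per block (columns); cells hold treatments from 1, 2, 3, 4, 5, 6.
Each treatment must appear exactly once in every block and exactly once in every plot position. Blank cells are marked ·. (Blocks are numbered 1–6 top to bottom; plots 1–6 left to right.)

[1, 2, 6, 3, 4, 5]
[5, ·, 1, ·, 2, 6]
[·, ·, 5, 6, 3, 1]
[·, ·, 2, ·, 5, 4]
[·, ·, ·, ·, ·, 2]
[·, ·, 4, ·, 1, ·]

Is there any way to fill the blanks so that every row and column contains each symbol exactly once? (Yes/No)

Yes

No block or plot among the givens repeats a symbol, and propagating forced cells runs into no contradiction.
One valid completion exists (for instance, 1 2 6 3 4 5 / 5 3 1 4 2 6 / 2 4 5 6 3 1 / 3 6 2 1 5 4 / 4 1 3 5 6 2 / 6 5 4 2 1 3).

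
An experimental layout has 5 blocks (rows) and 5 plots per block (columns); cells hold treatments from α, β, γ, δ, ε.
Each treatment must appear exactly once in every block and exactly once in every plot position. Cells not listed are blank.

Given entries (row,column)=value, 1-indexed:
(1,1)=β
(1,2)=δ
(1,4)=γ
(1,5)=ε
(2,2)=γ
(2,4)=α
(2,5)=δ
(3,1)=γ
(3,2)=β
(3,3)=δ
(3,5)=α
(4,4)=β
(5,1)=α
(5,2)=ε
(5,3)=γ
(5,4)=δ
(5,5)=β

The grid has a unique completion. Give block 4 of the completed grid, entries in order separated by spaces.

δ α ε β γ

Block 4, plot 2: block 4 has {β} and plot 2 has {β, γ, δ, ε}, leaving only α.
Block 4, plot 3: block 4 has {α, β} and plot 3 has {γ, δ}, leaving only ε.
Block 4, plot 1: block 4 has {α, β, ε} and plot 1 has {α, β, γ}, leaving only δ.
Block 4, plot 5: block 4 has {α, β, δ, ε} and plot 5 has {α, β, δ, ε}, leaving only γ.
So block 4 reads: δ α ε β γ.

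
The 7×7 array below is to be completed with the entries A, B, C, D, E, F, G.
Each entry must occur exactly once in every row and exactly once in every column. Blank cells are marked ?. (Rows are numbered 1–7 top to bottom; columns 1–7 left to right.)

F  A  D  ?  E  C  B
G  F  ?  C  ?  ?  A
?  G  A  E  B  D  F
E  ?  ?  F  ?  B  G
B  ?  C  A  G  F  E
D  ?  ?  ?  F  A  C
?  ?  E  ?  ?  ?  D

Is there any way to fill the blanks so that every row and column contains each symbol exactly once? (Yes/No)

No

Row 4, column 3: row 4 together with column 3 already contain {A, B, C, D, E, F, G} — every symbol — so nothing can go there. The grid has no valid completion.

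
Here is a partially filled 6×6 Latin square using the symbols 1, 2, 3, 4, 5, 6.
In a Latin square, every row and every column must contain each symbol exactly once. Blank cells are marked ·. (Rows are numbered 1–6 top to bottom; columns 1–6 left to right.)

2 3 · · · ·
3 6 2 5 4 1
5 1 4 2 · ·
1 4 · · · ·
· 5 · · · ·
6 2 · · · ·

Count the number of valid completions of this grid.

Row 1, column 3: eliminating its row and column leaves {1, 5, 6}.
Row 1, column 4: eliminating its row and column leaves {1, 4, 6}.
Row 1, column 5: eliminating its row and column leaves {1, 5, 6}.
Row 1, column 6: eliminating its row and column leaves {4, 5, 6}.
Row 3, column 5: eliminating its row and column leaves {3, 6}.
Row 3, column 6: eliminating its row and column leaves {3, 6}.
Row 4, column 3: eliminating its row and column leaves {3, 5, 6}.
Row 4, column 4: eliminating its row and column leaves {3, 6}.
Row 4, column 5: eliminating its row and column leaves {2, 3, 5, 6}.
Row 4, column 6: eliminating its row and column leaves {2, 3, 5, 6}.
Row 5, column 1: eliminating its row and column leaves {4}.
Row 5, column 3: eliminating its row and column leaves {1, 3, 6}.
Row 5, column 4: eliminating its row and column leaves {1, 3, 4, 6}.
Row 5, column 5: eliminating its row and column leaves {1, 2, 3, 6}.
Row 5, column 6: eliminating its row and column leaves {2, 3, 4, 6}.
Row 6, column 3: eliminating its row and column leaves {1, 3, 5}.
Row 6, column 4: eliminating its row and column leaves {1, 3, 4}.
Row 6, column 5: eliminating its row and column leaves {1, 3, 5}.
Row 6, column 6: eliminating its row and column leaves {3, 4, 5}.
Enumerating the assignments across these blanks that avoid any row or column repeat gives 28 completions.

28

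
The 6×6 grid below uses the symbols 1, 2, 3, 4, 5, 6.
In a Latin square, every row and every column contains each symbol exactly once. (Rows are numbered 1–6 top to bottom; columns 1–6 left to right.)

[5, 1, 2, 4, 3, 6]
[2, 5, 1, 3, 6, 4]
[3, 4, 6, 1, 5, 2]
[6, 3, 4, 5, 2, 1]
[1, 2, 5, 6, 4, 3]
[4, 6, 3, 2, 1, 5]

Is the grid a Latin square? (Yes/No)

Yes

Each row is a permutation of the 6 symbols, and so is each column.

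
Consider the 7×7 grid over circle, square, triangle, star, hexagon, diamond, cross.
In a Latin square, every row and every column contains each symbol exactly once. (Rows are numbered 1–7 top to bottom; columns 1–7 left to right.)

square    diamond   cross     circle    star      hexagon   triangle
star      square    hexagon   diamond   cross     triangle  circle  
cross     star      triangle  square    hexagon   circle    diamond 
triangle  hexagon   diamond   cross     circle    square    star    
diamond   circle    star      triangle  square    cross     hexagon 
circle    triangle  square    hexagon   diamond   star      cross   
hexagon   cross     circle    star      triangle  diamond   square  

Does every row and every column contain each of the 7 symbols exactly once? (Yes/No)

Yes

Each row is a permutation of the 7 symbols, and so is each column.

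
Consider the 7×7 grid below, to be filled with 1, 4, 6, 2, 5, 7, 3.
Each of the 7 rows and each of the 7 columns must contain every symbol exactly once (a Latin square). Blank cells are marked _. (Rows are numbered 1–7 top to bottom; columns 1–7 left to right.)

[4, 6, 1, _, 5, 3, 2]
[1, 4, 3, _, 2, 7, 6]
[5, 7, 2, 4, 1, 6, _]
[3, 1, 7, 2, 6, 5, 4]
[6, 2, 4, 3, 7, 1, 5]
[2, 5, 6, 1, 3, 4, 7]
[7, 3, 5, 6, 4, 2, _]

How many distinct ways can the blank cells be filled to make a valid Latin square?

Row 1, column 4: eliminating its row and column leaves {7}.
Row 2, column 4: eliminating its row and column leaves {5}.
Row 3, column 7: eliminating its row and column leaves {3}.
Row 7, column 7: eliminating its row and column leaves {1}.
Only one assignment across all blanks avoids any row or column repeat, giving 1 completion.

1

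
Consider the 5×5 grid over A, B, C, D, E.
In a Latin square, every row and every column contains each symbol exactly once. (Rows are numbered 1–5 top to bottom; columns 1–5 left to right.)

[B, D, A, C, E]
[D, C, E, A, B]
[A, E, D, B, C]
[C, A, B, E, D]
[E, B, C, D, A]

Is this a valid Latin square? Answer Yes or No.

Yes

Each row is a permutation of the 5 symbols, and so is each column.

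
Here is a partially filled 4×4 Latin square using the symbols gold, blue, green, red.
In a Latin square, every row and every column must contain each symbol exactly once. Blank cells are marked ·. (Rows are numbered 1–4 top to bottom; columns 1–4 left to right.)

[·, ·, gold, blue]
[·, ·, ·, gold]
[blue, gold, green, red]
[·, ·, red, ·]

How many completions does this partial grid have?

Row 1, column 1: eliminating its row and column leaves {green, red}.
Row 1, column 2: eliminating its row and column leaves {green, red}.
Row 2, column 1: eliminating its row and column leaves {green, red}.
Row 2, column 2: eliminating its row and column leaves {blue, green, red}.
Row 2, column 3: eliminating its row and column leaves {blue}.
Row 4, column 1: eliminating its row and column leaves {gold, green}.
Row 4, column 2: eliminating its row and column leaves {blue, green}.
Row 4, column 4: eliminating its row and column leaves {green}.
Enumerating the assignments across these blanks that avoid any row or column repeat gives 2 completions.

2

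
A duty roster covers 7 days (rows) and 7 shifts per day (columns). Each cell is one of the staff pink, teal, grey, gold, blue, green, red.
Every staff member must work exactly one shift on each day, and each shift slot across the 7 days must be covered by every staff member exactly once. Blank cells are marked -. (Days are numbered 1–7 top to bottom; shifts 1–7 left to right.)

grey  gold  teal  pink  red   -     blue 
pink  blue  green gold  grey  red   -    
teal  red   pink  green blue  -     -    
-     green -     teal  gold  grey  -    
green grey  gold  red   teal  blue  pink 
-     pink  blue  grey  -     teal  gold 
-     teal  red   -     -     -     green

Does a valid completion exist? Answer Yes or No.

Day 4, shift 3: day 4 together with shift 3 already contain {pink, teal, grey, gold, blue, green, red} — every symbol — so nothing can go there. The grid has no valid completion.

No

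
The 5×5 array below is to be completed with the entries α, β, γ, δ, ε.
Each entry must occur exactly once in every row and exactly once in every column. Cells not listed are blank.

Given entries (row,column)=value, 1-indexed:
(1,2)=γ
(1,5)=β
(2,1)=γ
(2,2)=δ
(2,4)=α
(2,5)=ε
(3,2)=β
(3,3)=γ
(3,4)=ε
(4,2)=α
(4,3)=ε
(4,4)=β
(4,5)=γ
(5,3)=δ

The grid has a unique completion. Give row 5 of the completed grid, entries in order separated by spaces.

Row 5, column 2: row 5 has {δ} and column 2 has {α, β, γ, δ}, leaving only ε.
Row 5, column 4: row 5 has {δ, ε} and column 4 has {α, β, ε}, leaving only γ.
Row 5, column 5: row 5 has {γ, δ, ε} and column 5 has {β, γ, ε}, leaving only α.
Row 5, column 1: row 5 has {α, γ, δ, ε} and column 1 has {γ}, leaving only β.
So row 5 reads: β ε δ γ α.

β ε δ γ α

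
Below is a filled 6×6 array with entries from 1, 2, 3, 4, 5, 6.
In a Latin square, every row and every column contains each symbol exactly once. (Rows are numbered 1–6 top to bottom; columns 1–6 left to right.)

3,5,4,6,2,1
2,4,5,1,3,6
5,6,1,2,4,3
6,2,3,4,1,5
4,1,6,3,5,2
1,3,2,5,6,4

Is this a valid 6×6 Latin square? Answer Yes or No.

Each row is a permutation of the 6 symbols, and so is each column.

Yes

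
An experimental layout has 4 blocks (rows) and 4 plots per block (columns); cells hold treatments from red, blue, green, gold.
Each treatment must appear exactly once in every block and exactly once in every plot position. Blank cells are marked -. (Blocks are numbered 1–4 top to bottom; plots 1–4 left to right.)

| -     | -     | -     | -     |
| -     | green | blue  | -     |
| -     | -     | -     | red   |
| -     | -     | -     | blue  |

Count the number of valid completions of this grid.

Block 1, plot 1: eliminating its block and plot leaves {red, blue, green, gold}.
Block 1, plot 2: eliminating its block and plot leaves {red, blue, gold}.
Block 1, plot 3: eliminating its block and plot leaves {red, green, gold}.
Block 1, plot 4: eliminating its block and plot leaves {green, gold}.
Block 2, plot 1: eliminating its block and plot leaves {red, gold}.
Block 2, plot 4: eliminating its block and plot leaves {gold}.
Block 3, plot 1: eliminating its block and plot leaves {blue, green, gold}.
Block 3, plot 2: eliminating its block and plot leaves {blue, gold}.
Block 3, plot 3: eliminating its block and plot leaves {green, gold}.
Block 4, plot 1: eliminating its block and plot leaves {red, green, gold}.
Block 4, plot 2: eliminating its block and plot leaves {red, gold}.
Block 4, plot 3: eliminating its block and plot leaves {red, green, gold}.
Enumerating the assignments across these blanks that avoid any block or plot repeat gives 4 completions.

4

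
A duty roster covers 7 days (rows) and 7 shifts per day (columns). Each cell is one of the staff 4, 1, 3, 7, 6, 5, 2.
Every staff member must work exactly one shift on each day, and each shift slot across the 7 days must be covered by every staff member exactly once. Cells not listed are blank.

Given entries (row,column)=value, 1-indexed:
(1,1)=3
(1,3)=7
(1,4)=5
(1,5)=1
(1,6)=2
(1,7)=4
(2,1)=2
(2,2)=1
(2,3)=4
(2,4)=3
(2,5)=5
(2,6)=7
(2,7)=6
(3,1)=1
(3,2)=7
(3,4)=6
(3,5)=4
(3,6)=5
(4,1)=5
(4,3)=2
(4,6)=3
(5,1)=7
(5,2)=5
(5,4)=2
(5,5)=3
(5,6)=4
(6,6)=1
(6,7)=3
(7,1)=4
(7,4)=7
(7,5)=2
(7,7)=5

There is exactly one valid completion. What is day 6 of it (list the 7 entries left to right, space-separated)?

Day 6, shift 1: day 6 has {1, 3} and shift 1 has {4, 1, 3, 7, 5, 2}, leaving only 6.
Day 6, shift 3: day 6 has {1, 3, 6} and shift 3 has {4, 7, 2}, leaving only 5.
Day 6, shift 4: day 6 has {1, 3, 6, 5} and shift 4 has {3, 7, 6, 5, 2}, leaving only 4.
Day 6, shift 2: day 6 has {4, 1, 3, 6, 5} and shift 2 has {1, 7, 5}, leaving only 2.
Day 6, shift 5: day 6 has {4, 1, 3, 6, 5, 2} and shift 5 has {4, 1, 3, 5, 2}, leaving only 7.
So day 6 reads: 6 2 5 4 7 1 3.

6 2 5 4 7 1 3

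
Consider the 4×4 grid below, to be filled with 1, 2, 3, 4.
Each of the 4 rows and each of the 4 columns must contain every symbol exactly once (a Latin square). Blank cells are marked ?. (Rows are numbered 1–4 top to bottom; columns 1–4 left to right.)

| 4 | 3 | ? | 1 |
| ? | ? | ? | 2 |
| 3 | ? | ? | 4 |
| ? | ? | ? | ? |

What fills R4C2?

Row 1, column 3: row 1 has {1, 3, 4} and column 3 has {}, leaving only 2.
Row 2, column 1: row 2 has {2} and column 1 has {3, 4}, leaving only 1.
Row 2, column 2: row 2 has {1, 2} and column 2 has {3}, leaving only 4.
Row 2, column 3: row 2 has {1, 2, 4} and column 3 has {2}, leaving only 3.
Row 3, column 3: row 3 has {3, 4} and column 3 has {2, 3}, leaving only 1.
Row 3, column 2: row 3 has {1, 3, 4} and column 2 has {3, 4}, leaving only 2.
Row 4 already has {} and column 2 already has {2, 3, 4}, so row 4, column 2 must be 1.

1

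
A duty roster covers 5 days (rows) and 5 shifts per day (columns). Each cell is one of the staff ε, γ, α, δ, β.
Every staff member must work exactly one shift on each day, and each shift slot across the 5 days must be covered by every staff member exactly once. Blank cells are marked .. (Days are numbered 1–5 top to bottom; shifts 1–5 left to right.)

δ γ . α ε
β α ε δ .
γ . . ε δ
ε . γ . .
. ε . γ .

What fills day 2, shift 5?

Day 2 already has {ε, α, δ, β} and shift 5 already has {ε, δ}, so day 2, shift 5 must be γ.

γ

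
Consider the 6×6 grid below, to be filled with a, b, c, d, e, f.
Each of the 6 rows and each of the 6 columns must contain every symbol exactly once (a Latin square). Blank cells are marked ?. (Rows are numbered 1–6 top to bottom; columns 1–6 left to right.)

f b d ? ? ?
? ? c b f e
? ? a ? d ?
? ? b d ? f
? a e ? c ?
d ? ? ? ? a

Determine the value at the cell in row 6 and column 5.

b

Row 1, column 6: row 1 has {b, d, f} and column 6 has {a, e, f}, leaving only c.
Row 2, column 1: row 2 has {b, c, e, f} and column 1 has {d, f}, leaving only a.
Row 2, column 2: row 2 has {a, b, c, e, f} and column 2 has {a, b}, leaving only d.
Row 3, column 6: row 3 has {a, d} and column 6 has {a, c, e, f}, leaving only b.
Row 5, column 1: row 5 has {a, c, e} and column 1 has {a, d, f}, leaving only b.
Row 5, column 4: row 5 has {a, b, c, e} and column 4 has {b, d}, leaving only f.
Row 5, column 6: row 5 has {a, b, c, e, f} and column 6 has {a, b, c, e, f}, leaving only d.
Row 6, column 3: row 6 has {a, d} and column 3 has {a, b, c, d, e}, leaving only f.
Row 6, column 5 is narrowed to {b, e}.
If it were e, then row 4, column 5 would be left with no valid symbol.
So row 6, column 5 must be b.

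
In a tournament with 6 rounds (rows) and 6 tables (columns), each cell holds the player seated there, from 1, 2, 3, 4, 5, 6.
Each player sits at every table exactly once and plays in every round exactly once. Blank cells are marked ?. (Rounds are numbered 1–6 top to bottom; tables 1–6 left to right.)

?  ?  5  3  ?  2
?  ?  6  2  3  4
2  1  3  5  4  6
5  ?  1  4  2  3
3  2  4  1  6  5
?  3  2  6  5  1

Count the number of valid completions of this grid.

Round 1, table 1: eliminating its round and table leaves {1, 4, 6}.
Round 1, table 2: eliminating its round and table leaves {4, 6}.
Round 1, table 5: eliminating its round and table leaves {1}.
Round 2, table 1: eliminating its round and table leaves {1}.
Round 2, table 2: eliminating its round and table leaves {5}.
Round 4, table 2: eliminating its round and table leaves {6}.
Round 6, table 1: eliminating its round and table leaves {4}.
Only one assignment across all blanks avoids any round or table repeat, giving 1 completion.

1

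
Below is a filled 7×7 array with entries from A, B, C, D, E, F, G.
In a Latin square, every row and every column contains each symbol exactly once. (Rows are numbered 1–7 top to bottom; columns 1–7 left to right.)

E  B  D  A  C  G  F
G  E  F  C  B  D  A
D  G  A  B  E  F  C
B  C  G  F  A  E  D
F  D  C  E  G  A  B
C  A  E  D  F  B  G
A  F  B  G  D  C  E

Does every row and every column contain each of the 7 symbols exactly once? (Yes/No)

Yes

Each row is a permutation of the 7 symbols, and so is each column.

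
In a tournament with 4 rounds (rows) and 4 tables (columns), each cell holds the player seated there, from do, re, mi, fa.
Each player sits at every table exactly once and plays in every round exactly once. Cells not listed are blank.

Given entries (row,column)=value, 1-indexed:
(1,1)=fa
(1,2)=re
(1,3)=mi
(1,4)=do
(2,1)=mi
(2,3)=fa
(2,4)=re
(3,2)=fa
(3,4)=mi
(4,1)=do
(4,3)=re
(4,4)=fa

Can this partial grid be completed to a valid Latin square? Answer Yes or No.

Yes

No round or table among the givens repeats a symbol, and propagating forced cells runs into no contradiction.
One valid completion exists (for instance, fa re mi do / mi do fa re / re fa do mi / do mi re fa).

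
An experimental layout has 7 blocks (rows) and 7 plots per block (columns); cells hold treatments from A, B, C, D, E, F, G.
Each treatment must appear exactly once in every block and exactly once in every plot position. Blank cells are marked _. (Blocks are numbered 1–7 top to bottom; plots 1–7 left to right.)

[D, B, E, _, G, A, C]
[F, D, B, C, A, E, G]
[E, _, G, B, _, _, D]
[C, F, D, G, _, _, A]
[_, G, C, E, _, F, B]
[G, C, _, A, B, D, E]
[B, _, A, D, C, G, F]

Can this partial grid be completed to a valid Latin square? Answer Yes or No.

Yes

No block or plot among the givens repeats a symbol, and propagating forced cells runs into no contradiction.
One valid completion exists (for instance, D B E F G A C / F D B C A E G / E A G B F C D / C F D G E B A / A G C E D F B / G C F A B D E / B E A D C G F).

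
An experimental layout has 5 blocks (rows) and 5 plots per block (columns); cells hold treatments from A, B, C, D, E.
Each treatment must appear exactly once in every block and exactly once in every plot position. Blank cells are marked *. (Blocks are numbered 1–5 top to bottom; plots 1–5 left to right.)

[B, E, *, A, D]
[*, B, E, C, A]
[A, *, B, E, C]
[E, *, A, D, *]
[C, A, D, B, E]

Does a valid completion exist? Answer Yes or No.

No block or plot among the givens repeats a symbol, and propagating forced cells runs into no contradiction.
One valid completion exists (for instance, B E C A D / D B E C A / A D B E C / E C A D B / C A D B E).

Yes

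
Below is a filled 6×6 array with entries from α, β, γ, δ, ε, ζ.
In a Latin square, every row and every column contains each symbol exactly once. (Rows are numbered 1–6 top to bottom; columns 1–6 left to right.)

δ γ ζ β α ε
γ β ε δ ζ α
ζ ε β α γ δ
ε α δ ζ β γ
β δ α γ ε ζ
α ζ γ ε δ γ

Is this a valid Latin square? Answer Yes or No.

Column 6 contains γ twice (at rows 4 and 6), so it is not a permutation.

No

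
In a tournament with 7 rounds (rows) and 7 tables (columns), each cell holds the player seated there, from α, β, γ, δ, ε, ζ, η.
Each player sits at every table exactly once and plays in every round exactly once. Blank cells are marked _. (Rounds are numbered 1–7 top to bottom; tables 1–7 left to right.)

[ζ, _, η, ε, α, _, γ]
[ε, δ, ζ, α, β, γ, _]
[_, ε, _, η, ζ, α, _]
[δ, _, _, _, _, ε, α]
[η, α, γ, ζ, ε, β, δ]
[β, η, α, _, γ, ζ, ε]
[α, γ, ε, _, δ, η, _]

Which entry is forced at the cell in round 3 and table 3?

δ

Round 1, table 2: round 1 has {α, γ, ε, ζ, η} and table 2 has {α, γ, δ, ε, η}, leaving only β.
Round 1, table 6: round 1 has {α, β, γ, ε, ζ, η} and table 6 has {α, β, γ, ε, ζ, η}, leaving only δ.
Round 2, table 7: round 2 has {α, β, γ, δ, ε, ζ} and table 7 has {α, γ, δ, ε}, leaving only η.
Round 3, table 1: round 3 has {α, ε, ζ, η} and table 1 has {α, β, δ, ε, ζ, η}, leaving only γ.
Round 3, table 7: round 3 has {α, γ, ε, ζ, η} and table 7 has {α, γ, δ, ε, η}, leaving only β.
Round 3 already has {α, β, γ, ε, ζ, η} and table 3 already has {α, γ, ε, ζ, η}, so round 3, table 3 must be δ.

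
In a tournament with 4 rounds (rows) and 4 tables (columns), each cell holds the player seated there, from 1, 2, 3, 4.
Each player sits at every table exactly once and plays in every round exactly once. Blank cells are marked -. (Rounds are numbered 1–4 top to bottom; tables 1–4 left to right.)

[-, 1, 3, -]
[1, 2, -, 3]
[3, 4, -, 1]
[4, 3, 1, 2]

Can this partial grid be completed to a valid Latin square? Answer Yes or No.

Yes

No round or table among the givens repeats a symbol, and propagating forced cells runs into no contradiction.
One valid completion exists (for instance, 2 1 3 4 / 1 2 4 3 / 3 4 2 1 / 4 3 1 2).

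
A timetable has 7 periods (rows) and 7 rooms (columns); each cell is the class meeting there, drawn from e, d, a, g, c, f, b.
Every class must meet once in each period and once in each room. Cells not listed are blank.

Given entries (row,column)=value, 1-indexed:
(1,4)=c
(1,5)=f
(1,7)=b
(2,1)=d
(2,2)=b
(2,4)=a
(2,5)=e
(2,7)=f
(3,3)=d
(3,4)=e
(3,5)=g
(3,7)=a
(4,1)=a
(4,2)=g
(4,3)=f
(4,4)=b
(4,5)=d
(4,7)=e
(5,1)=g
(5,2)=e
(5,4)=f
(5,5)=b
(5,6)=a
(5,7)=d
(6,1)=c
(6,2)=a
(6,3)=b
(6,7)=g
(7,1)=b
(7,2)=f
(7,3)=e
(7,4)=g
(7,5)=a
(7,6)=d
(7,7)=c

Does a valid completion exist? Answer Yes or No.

No

Period 6, room 5: period 6 together with room 5 already contain {e, d, a, g, c, f, b} — every symbol — so nothing can go there. The grid has no valid completion.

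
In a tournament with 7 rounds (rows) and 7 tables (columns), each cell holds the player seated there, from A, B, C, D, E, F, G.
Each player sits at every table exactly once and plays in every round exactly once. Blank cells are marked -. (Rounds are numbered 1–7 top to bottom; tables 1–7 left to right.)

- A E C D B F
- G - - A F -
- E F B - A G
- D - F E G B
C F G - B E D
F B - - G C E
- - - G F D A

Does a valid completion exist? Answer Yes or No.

Yes

No round or table among the givens repeats a symbol, and propagating forced cells runs into no contradiction.
One valid completion exists (for instance, G A E C D B F / B G D E A F C / D E F B C A G / A D C F E G B / C F G A B E D / F B A D G C E / E C B G F D A).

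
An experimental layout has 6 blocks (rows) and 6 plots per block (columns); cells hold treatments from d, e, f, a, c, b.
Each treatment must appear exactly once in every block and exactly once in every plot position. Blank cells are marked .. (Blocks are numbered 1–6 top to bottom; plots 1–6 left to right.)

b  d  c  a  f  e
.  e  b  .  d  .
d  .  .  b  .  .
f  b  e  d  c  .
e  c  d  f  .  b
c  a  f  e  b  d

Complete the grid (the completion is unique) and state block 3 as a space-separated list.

Block 3, plot 2: block 3 has {d, b} and plot 2 has {d, e, a, c, b}, leaving only f.
Block 3, plot 3: block 3 has {d, f, b} and plot 3 has {d, e, f, c, b}, leaving only a.
Block 3, plot 5: block 3 has {d, f, a, b} and plot 5 has {d, f, c, b}, leaving only e.
Block 3, plot 6: block 3 has {d, e, f, a, b} and plot 6 has {d, e, b}, leaving only c.
So block 3 reads: d f a b e c.

d f a b e c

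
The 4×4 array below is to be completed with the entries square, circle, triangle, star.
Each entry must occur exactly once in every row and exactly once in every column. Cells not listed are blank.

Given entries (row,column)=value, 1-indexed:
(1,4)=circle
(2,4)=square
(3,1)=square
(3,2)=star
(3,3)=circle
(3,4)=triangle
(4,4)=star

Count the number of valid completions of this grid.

Row 1, column 1: eliminating its row and column leaves {triangle, star}.
Row 1, column 2: eliminating its row and column leaves {square, triangle}.
Row 1, column 3: eliminating its row and column leaves {square, triangle, star}.
Row 2, column 1: eliminating its row and column leaves {circle, triangle, star}.
Row 2, column 2: eliminating its row and column leaves {circle, triangle}.
Row 2, column 3: eliminating its row and column leaves {triangle, star}.
Row 4, column 1: eliminating its row and column leaves {circle, triangle}.
Row 4, column 2: eliminating its row and column leaves {square, circle, triangle}.
Row 4, column 3: eliminating its row and column leaves {square, triangle}.
Enumerating the assignments across these blanks that avoid any row or column repeat gives 4 completions.

4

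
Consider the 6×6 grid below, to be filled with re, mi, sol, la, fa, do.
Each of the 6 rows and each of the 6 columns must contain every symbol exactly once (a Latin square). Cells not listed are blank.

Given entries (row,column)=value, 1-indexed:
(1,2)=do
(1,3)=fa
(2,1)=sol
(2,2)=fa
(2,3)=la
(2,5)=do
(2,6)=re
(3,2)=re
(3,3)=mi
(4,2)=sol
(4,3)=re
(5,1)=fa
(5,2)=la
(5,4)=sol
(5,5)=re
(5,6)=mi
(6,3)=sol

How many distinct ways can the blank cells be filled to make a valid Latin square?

Row 1, column 1: eliminating its row and column leaves {re, mi, la}.
Row 1, column 4: eliminating its row and column leaves {re, mi, la}.
Row 1, column 5: eliminating its row and column leaves {mi, sol, la}.
Row 1, column 6: eliminating its row and column leaves {sol, la}.
Row 2, column 4: eliminating its row and column leaves {mi}.
Row 3, column 1: eliminating its row and column leaves {la, do}.
Row 3, column 4: eliminating its row and column leaves {la, fa, do}.
Row 3, column 5: eliminating its row and column leaves {sol, la, fa}.
Row 3, column 6: eliminating its row and column leaves {sol, la, fa, do}.
Row 4, column 1: eliminating its row and column leaves {mi, la, do}.
Row 4, column 4: eliminating its row and column leaves {mi, la, fa, do}.
Row 4, column 5: eliminating its row and column leaves {mi, la, fa}.
Row 4, column 6: eliminating its row and column leaves {la, fa, do}.
Row 5, column 3: eliminating its row and column leaves {do}.
Row 6, column 1: eliminating its row and column leaves {re, mi, la, do}.
Row 6, column 2: eliminating its row and column leaves {mi}.
Row 6, column 4: eliminating its row and column leaves {re, mi, la, fa, do}.
Row 6, column 5: eliminating its row and column leaves {mi, la, fa}.
Row 6, column 6: eliminating its row and column leaves {la, fa, do}.
Enumerating the assignments across these blanks that avoid any row or column repeat gives 16 completions.

16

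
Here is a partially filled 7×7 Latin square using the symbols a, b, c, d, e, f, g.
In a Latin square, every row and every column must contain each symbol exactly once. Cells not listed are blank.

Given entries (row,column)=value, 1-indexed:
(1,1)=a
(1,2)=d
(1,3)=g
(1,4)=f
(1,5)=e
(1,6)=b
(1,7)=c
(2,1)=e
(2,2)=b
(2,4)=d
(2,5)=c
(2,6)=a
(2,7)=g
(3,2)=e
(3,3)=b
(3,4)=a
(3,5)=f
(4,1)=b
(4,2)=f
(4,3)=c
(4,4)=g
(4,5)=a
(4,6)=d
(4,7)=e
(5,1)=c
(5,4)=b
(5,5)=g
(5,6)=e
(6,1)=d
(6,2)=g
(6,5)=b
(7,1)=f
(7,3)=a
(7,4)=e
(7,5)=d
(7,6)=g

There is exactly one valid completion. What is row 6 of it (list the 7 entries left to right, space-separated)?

d g e c b f a

Row 6, column 4: row 6 has {b, d, g} and column 4 has {a, b, d, e, f, g}, leaving only c.
Row 6, column 6: row 6 has {b, c, d, g} and column 6 has {a, b, d, e, g}, leaving only f.
Row 6, column 3: row 6 has {b, c, d, f, g} and column 3 has {a, b, c, g}, leaving only e.
Row 6, column 7: row 6 has {b, c, d, e, f, g} and column 7 has {c, e, g}, leaving only a.
So row 6 reads: d g e c b f a.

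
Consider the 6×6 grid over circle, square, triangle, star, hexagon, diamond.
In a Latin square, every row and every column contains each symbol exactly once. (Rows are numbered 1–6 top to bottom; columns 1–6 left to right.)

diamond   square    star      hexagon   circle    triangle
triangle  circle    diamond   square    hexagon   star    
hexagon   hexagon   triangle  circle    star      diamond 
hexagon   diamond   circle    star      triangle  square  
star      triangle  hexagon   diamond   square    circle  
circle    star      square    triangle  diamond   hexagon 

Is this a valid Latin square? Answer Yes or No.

No

Row 3 contains hexagon twice (at columns 1 and 2), so it is not a permutation.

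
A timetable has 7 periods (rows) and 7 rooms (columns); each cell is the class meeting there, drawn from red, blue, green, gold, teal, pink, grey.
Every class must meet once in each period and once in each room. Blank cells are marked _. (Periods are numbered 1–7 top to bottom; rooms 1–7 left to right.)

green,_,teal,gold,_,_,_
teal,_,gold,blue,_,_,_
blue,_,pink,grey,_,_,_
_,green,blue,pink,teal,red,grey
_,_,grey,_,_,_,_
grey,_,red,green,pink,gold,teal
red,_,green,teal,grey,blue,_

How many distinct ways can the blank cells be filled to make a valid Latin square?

9

Period 1, room 2: eliminating its period and room leaves {red, blue, pink, grey}.
Period 1, room 5: eliminating its period and room leaves {red, blue}.
Period 1, room 6: eliminating its period and room leaves {pink, grey}.
Period 1, room 7: eliminating its period and room leaves {red, blue, pink}.
Period 2, room 2: eliminating its period and room leaves {red, pink, grey}.
Period 2, room 5: eliminating its period and room leaves {red, green}.
Period 2, room 6: eliminating its period and room leaves {green, pink, grey}.
Period 2, room 7: eliminating its period and room leaves {red, green, pink}.
Period 3, room 2: eliminating its period and room leaves {red, gold, teal}.
Period 3, room 5: eliminating its period and room leaves {red, green, gold}.
Period 3, room 6: eliminating its period and room leaves {green, teal}.
Period 3, room 7: eliminating its period and room leaves {red, green, gold}.
Period 4, room 1: eliminating its period and room leaves {gold}.
Period 5, room 1: eliminating its period and room leaves {gold, pink}.
Period 5, room 2: eliminating its period and room leaves {red, blue, gold, teal, pink}.
Period 5, room 4: eliminating its period and room leaves {red}.
Period 5, room 5: eliminating its period and room leaves {red, blue, green, gold}.
Period 5, room 6: eliminating its period and room leaves {green, teal, pink}.
Period 5, room 7: eliminating its period and room leaves {red, blue, green, gold, pink}.
Period 6, room 2: eliminating its period and room leaves {blue}.
Period 7, room 2: eliminating its period and room leaves {gold, pink}.
Period 7, room 7: eliminating its period and room leaves {gold, pink}.
Enumerating the assignments across these blanks that avoid any period or room repeat gives 9 completions.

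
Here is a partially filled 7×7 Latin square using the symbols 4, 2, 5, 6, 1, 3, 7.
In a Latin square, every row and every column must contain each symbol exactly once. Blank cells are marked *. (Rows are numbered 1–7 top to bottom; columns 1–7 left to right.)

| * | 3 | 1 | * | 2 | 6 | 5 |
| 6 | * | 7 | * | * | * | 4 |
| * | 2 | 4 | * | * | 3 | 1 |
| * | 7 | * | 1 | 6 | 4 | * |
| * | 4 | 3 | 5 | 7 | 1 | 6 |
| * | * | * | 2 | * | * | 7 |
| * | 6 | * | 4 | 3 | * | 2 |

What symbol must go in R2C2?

Row 1, column 4: row 1 has {2, 5, 6, 1, 3} and column 4 has {4, 2, 5, 1}, leaving only 7.
Row 1, column 1: row 1 has {2, 5, 6, 1, 3, 7} and column 1 has {6}, leaving only 4.
Row 2, column 4: row 2 has {4, 6, 7} and column 4 has {4, 2, 5, 1, 7}, leaving only 3.
Row 3, column 4: row 3 has {4, 2, 1, 3} and column 4 has {4, 2, 5, 1, 3, 7}, leaving only 6.
Row 3, column 5: row 3 has {4, 2, 6, 1, 3} and column 5 has {2, 6, 3, 7}, leaving only 5.
Row 2, column 5: row 2 has {4, 6, 3, 7} and column 5 has {2, 5, 6, 3, 7}, leaving only 1.
Row 2 already has {4, 6, 1, 3, 7} and column 2 already has {4, 2, 6, 3, 7}, so row 2, column 2 must be 5.

5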